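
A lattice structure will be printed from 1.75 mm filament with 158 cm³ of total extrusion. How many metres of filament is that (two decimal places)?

Cross-section of 1.75 mm filament: π·(1.75/2)² = 2.4053 mm².
Length = 158 cm³ / 2.4053 mm² = 158000 / 2.4053 = 65688.27 mm = 65.69 m.

65.69 m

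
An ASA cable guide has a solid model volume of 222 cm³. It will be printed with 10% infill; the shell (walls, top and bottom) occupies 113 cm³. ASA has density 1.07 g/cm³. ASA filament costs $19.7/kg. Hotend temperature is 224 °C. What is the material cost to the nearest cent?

Interior volume = 222 − 113, so 109 cm³.
Infill deposited = 0.10 × 109, so 10.9 cm³.
Total extruded: 113 + 10.9 → 123.9 cm³.
Mass = 123.9 × 1.07 = 132.573 g.
At $19.7/kg: 132.573/1000 × 19.7 = $2.61.

$2.61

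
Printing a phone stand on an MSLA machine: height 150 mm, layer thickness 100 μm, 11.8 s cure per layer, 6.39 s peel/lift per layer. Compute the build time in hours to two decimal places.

7.58 hours

Layer count = ceil(150 / 0.1) = 1500.
Cycle time: 11.8 + 6.39 → 18.19 s.
Build time: 1500 × 18.19 s = 27285 s, i.e. 7.58 hours.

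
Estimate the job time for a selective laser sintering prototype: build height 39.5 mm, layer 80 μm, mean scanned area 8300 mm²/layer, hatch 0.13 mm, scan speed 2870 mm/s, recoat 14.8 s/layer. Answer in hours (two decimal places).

5.08 hours

Layer count = ceil(39.5 / 0.08) = 494.
Per-layer scan distance = 8300 / 0.13 = 63846.2 mm.
Laser time per layer: 63846.2 / 2870 → 22.2461 s.
Time per layer = 22.2461 + 14.8, so 37.0461 s.
Total: 494 × 37.0461 s = 18300.7734 s → 5.08 hours.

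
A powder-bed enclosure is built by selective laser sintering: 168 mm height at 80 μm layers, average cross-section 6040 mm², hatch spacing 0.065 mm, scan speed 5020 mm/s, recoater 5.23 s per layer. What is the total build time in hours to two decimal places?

Number of layers: 168 / 0.08 → 2100 (rounded up).
Scan path per layer = 6040 / 0.065, so 92923.1 mm.
Per-layer scan time = 92923.1 / 5020 = 18.5106 s.
Per-layer time = 18.5106 + 5.23 = 23.7406 s.
Build time = 2100 × 23.7406 = 49855.26 s = 13.85 hours.

13.85 hours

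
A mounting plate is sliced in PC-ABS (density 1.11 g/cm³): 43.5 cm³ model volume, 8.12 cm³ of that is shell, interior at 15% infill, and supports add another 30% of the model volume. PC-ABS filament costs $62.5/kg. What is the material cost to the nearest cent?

Infill region = 43.5 − 8.12 = 35.38 cm³.
Infill deposited = 0.15 × 35.38 = 5.307 cm³.
Support: 0.30 × 43.5 → 13.05 cm³.
Total extruded = 8.12 + 5.307 + 13.05, so 26.477 cm³.
Mass = 26.477 × 1.11, so 29.38947 g.
At $62.5/kg: 29.38947/1000 × 62.5 = $1.84.

$1.84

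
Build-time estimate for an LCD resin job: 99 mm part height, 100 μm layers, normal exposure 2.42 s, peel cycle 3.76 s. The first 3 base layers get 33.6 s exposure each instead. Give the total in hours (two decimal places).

1.73 hours

Layers = ⌈99/0.1⌉ = 990.
Burn-in layers = 3 × (33.6 + 3.76), so 112.08 s.
Normal layers = 987 × (2.42 + 3.76) = 6099.66 s.
Sum: 112.08 + 6099.66 = 6211.74 s → 1.73 hours.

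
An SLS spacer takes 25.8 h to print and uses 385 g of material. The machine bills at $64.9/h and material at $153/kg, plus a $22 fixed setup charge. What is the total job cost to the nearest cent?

$1755.33

Machine cost: 64.9 × 25.8 → $1674.42.
Material charge = 153 × 385/1000, so $58.905.
Total = 1674.42 + 58.905 + 22 = 1755.325 ≈ $1755.33.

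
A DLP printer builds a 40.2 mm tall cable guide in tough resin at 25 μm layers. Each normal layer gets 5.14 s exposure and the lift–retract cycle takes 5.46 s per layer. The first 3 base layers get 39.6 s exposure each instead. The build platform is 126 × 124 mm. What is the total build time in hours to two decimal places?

4.76 hours

Layer count = ceil(40.2 / 0.025) = 1608.
Base layers = 3 × (39.6 + 5.46), so 135.18 s.
Remaining layers: 1605 × (5.14 + 5.46) → 17013 s.
Total = 135.18 + 17013 = 17148.18 s = 4.76 hours.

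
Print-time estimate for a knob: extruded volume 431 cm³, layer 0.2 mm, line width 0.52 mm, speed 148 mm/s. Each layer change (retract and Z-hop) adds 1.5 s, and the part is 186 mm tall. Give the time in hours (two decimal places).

8.17 hours

Extrusion cross-section: 0.2 × 0.52 → 0.104 mm².
Total extruded path = 431000/0.104 = 4144230.8 mm.
Time extruding = 4144230.8 / 148 = 28001.6 s.
Number of layers: 186 / 0.2 → 930 (rounded up).
Layer-change overhead: 930 × 1.5 → 1395 s.
Total = 28001.6 + 1395 = 29396.6 s = 8.17 hours.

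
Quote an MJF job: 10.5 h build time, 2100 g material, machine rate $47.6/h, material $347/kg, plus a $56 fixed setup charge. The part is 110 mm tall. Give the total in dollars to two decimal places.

$1284.50

Machine-time cost: 47.6 × 10.5 → $499.80.
Material cost: 347 × 2100/1000 → $728.70.
Total = 499.80 + 728.70 + 56 = $1284.50.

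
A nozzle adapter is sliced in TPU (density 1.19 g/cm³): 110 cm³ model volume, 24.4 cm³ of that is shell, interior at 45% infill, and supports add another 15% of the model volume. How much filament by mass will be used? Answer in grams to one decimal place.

94.5 g

Volume inside the shell = 110 − 24.4 = 85.6 cm³.
Deposited infill: 0.45 × 85.6 → 38.52 cm³.
Support = 0.15 × 110 = 16.5 cm³.
Deposited volume = 24.4 + 38.52 + 16.5 = 79.42 cm³.
Mass = 79.42 × 1.19 = 94.5098 g.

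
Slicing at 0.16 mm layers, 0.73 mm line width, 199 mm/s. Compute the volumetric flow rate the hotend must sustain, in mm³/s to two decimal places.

23.24

Extrusion cross-section = 0.16 × 0.73 = 0.1168 mm².
Volumetric flow = 199 × 0.1168 = 23.24 mm³/s.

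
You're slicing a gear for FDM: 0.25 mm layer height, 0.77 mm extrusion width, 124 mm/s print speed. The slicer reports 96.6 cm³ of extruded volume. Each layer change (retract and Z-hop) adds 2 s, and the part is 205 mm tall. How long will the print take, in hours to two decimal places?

Extrusion cross-section: 0.25 × 0.77 → 0.1925 mm².
Toolpath length = 96.6 cm³ / 0.1925 mm² = 96600 / 0.1925 = 501818.2 mm.
Time extruding: 501818.2 / 124 → 4046.9 s.
Layers = ⌈205/0.25⌉ = 820.
Layer-change overhead = 820 × 2 = 1640 s.
Total = 4046.9 + 1640 = 5686.9 s = 1.58 hours.

1.58 hours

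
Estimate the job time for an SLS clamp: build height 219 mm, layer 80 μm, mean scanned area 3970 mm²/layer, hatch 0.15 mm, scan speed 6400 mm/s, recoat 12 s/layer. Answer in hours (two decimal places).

12.27 hours

Layer count = ceil(219 / 0.08) = 2738.
Hatch length per layer: 3970 / 0.15 → 26466.7 mm.
Laser time per layer = 26466.7 / 6400, so 4.1354 s.
Time per layer: 4.1354 + 12 → 16.1354 s.
2738 layers × 16.1354 s/layer = 44178.7252 s, i.e. 12.27 hours.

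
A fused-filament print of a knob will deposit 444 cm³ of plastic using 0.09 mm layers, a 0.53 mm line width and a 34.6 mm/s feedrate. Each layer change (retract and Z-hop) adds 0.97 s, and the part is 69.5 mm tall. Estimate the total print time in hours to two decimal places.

Extrusion cross-section: 0.09 × 0.53 → 0.0477 mm².
Path length: 444000 mm³ / 0.0477 mm² → 9308176.1 mm.
Print-move time = 9308176.1 / 34.6 = 269022.4 s.
Number of layers: 69.5 / 0.09 → 773 (rounded up).
Layer-change overhead: 773 × 0.97 → 749.81 s.
Total = 269022.4 + 749.81 = 269772.21 s = 74.94 hours.

74.94 hours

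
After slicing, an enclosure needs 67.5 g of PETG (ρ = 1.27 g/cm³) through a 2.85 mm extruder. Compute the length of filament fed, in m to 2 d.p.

Volume = 67.5 g / 1.27 g·cm⁻³ = 53.1496 cm³ = 53149.6 mm³.
Cross-section of 2.85 mm filament: π·(2.85/2)² = 6.3794 mm².
Length = 53149.6 / 6.3794 = 8331.44 mm = 8.33 m.

8.33 m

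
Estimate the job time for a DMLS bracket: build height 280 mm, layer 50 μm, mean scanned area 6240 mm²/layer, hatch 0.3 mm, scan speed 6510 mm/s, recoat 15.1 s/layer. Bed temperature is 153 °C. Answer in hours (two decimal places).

28.46 hours

Layer count = ceil(280 / 0.05) = 5600.
Hatch length per layer = 6240 / 0.3 = 20800 mm.
Laser time per layer: 20800 / 6510 → 3.1951 s.
Time per layer = 3.1951 + 15.1 = 18.2951 s.
Build time = 5600 × 18.2951 = 102452.56 s = 28.46 hours.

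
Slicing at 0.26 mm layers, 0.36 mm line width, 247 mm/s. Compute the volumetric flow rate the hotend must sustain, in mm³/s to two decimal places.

Extrusion cross-section = 0.26 × 0.36, so 0.0936 mm².
Q = v·A = 247 × 0.0936 = 23.12 mm³/s.

23.12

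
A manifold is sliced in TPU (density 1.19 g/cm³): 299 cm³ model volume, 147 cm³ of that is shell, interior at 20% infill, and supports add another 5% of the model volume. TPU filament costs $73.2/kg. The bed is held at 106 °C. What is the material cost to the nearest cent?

Infill region = 299 − 147, so 152 cm³.
Deposited infill = 0.20 × 152, so 30.4 cm³.
Support: 0.05 × 299 → 14.95 cm³.
Deposited volume: 147 + 30.4 + 14.95 → 192.35 cm³.
Mass: 192.35 × 1.19 → 228.8965 g.
Cost = 228.8965 g / 1000 × $73.2/kg = $16.76.

$16.76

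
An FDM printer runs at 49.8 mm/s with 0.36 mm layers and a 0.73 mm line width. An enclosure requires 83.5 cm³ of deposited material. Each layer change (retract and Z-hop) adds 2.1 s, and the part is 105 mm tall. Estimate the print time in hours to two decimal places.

1.94 hours

Extrusion cross-section: 0.36 × 0.73 → 0.2628 mm².
Toolpath length = 83.5 cm³ / 0.2628 mm² = 83500 / 0.2628 = 317732.1 mm.
Print-move time = 317732.1 / 49.8 = 6380.2 s.
Number of layers: 105 / 0.36 → 292 (rounded up).
Z-hop total = 292 × 2.1 = 613.2 s.
Total = 6380.2 + 613.2 = 6993.4 s = 1.94 hours.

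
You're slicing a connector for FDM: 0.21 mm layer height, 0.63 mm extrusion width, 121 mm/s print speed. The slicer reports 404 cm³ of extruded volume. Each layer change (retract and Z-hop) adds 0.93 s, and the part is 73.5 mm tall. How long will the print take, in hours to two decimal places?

7.10 hours

Bead cross-section: 0.21 × 0.63 → 0.1323 mm².
Path length: 404000 mm³ / 0.1323 mm² → 3053665.9 mm.
Extrusion time = 3053665.9 / 121, so 25236.9 s.
Layers = ⌈73.5/0.21⌉ = 350.
Layer-change overhead = 350 × 0.93 = 325.5 s.
Total = 25236.9 + 325.5 = 25562.4 s = 7.10 hours.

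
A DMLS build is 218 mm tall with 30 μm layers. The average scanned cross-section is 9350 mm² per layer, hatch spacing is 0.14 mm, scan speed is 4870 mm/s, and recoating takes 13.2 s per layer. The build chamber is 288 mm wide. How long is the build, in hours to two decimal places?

54.33 hours

Layer count = ceil(218 / 0.03) = 7267.
Per-layer scan distance = 9350 / 0.14, so 66785.7 mm.
Scan time per layer: 66785.7 / 4870 → 13.7137 s.
Time per layer: 13.7137 + 13.2 → 26.9137 s.
7267 layers × 26.9137 s/layer = 195581.8579 s, i.e. 54.33 hours.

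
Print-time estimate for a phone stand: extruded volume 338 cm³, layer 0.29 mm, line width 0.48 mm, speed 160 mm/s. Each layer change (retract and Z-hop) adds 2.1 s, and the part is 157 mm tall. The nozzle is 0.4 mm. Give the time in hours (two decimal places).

Bead cross-section = 0.29 × 0.48, so 0.1392 mm².
Path length: 338000 mm³ / 0.1392 mm² → 2428160.9 mm.
Extrusion time = 2428160.9 / 160 = 15176 s.
Number of layers: 157 / 0.29 → 542 (rounded up).
Non-print overhead: 542 × 2.1 → 1138.2 s.
Total = 15176 + 1138.2 = 16314.2 s = 4.53 hours.

4.53 hours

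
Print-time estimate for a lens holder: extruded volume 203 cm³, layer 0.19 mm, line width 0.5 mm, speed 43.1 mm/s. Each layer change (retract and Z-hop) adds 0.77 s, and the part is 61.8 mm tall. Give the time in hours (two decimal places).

Extrusion cross-section: 0.19 × 0.5 → 0.095 mm².
Total extruded path = 203000/0.095 = 2136842.1 mm.
Time extruding = 2136842.1 / 43.1, so 49578.7 s.
Number of layers: 61.8 / 0.19 → 326 (rounded up).
Z-hop total: 326 × 0.77 → 251.02 s.
Altogether 49578.7 + 251.02 = 49829.72 s, i.e. 13.84 hours.

13.84 hours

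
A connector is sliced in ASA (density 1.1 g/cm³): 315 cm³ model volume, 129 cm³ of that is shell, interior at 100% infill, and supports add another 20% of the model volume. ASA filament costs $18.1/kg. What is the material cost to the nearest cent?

Volume inside the shell = 315 − 129 = 186 cm³.
Infill deposited = 1.00 × 186 = 186 cm³.
Support = 0.20 × 315 = 63 cm³.
Deposited volume = 129 + 186 + 63 = 378 cm³.
Mass = 378 × 1.1, so 415.8 g.
Cost = 415.8 g / 1000 × $18.1/kg = $7.53.

$7.53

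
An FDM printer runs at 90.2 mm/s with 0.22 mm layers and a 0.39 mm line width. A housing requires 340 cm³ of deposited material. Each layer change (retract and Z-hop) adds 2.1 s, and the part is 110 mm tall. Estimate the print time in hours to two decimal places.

Extrusion cross-section: 0.22 × 0.39 → 0.0858 mm².
Total extruded path = 340000/0.0858 = 3962704 mm.
Print-move time = 3962704 / 90.2 = 43932.4 s.
Layers = ⌈110/0.22⌉ = 500.
Layer-change overhead = 500 × 2.1 = 1050 s.
Total = 43932.4 + 1050 = 44982.4 s = 12.50 hours.

12.50 hours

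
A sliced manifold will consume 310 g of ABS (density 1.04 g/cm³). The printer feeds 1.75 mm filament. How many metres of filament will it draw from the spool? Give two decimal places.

Extruded volume: 310/1.04 = 298.0769 cm³ (298076.9 mm³).
A = π r² = π × 0.875² = 2.4053 mm².
Length = 298076.9 / 2.4053 = 123925.04 mm = 123.93 m.

123.93 m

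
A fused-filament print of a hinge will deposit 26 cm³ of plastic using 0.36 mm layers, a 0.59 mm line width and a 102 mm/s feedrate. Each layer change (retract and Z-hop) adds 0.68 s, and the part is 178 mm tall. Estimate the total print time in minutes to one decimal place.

25.6 minutes

Line area = 0.36 × 0.59 = 0.2124 mm².
Path length: 26000 mm³ / 0.2124 mm² → 122410.5 mm.
Time extruding = 122410.5 / 102 = 1200.1 s.
Layer count = ceil(178 / 0.36) = 495.
Non-print overhead = 495 × 0.68 = 336.6 s.
Total = 1200.1 + 336.6 = 1536.7 s = 25.6 minutes.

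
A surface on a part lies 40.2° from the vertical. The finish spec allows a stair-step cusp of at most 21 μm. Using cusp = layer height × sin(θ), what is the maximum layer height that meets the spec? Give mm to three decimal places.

t = h_c / sin θ = 0.021 / 0.6455 = 0.033 mm.

0.033 mm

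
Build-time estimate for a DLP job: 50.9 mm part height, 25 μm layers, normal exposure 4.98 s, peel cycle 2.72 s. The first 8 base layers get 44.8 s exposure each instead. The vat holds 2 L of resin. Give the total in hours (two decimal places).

4.44 hours

Layers = ⌈50.9/0.025⌉ = 2036.
Bottom layers: 8 × (44.8 + 2.72) → 380.16 s.
Normal layers: 2028 × (4.98 + 2.72) → 15615.6 s.
Total = 380.16 + 15615.6 = 15995.76 s = 4.44 hours.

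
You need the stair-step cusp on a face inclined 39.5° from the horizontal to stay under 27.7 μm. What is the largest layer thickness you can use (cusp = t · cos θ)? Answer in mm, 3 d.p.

0.036 mm

cos(39.5°) = 0.7716; t_max = 0.0277/0.7716 = 0.036 mm.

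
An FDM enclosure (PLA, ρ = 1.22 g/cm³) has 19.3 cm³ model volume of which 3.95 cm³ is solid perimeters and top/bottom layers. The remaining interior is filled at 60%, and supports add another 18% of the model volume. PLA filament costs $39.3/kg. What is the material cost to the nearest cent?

$0.80

Infill region = 19.3 − 3.95 = 15.35 cm³.
Infill volume = 0.60 × 15.35 = 9.21 cm³.
Support: 0.18 × 19.3 → 3.474 cm³.
Total extruded = 3.95 + 9.21 + 3.474 = 16.634 cm³.
Mass = 16.634 × 1.22 = 20.29348 g.
Cost = 20.29348 g / 1000 × $39.3/kg = $0.80.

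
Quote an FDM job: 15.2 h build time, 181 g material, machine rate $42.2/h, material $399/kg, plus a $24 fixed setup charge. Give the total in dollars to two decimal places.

$737.66

Machine cost = 42.2 × 15.2, so $641.44.
Feedstock cost = 399 × 181/1000, so $72.219.
Adding setup: 641.44 + 72.219 + 24 → 737.659 ≈ $737.66.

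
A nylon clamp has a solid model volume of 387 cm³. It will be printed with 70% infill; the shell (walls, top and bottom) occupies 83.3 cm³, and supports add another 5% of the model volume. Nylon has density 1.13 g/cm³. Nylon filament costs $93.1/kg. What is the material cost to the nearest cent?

Infill region: 387 − 83.3 → 303.7 cm³.
Infill deposited = 0.70 × 303.7 = 212.59 cm³.
Support = 0.05 × 387, so 19.35 cm³.
Total printed volume = 83.3 + 212.59 + 19.35, so 315.24 cm³.
Mass: 315.24 × 1.13 → 356.2212 g.
At $93.1/kg: 356.2212/1000 × 93.1 = $33.16.

$33.16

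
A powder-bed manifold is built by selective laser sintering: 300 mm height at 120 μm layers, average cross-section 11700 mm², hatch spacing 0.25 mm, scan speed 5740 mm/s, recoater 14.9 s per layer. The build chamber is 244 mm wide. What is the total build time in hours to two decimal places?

16.01 hours

Layer count = ceil(300 / 0.12) = 2500.
Scan path per layer: 11700 / 0.25 → 46800 mm.
Per-layer scan time: 46800 / 5740 → 8.1533 s.
Layer cycle = 8.1533 + 14.9 = 23.0533 s.
2500 layers × 23.0533 s/layer = 57633.25 s, i.e. 16.01 hours.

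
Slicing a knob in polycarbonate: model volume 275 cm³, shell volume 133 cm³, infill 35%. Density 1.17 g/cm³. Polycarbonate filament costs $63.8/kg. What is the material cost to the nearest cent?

Interior volume = 275 − 133 = 142 cm³.
Deposited infill = 0.35 × 142, so 49.7 cm³.
Total printed volume: 133 + 49.7 → 182.7 cm³.
Mass = 182.7 × 1.17, so 213.759 g.
At $63.8/kg: 213.759/1000 × 63.8 = $13.64.

$13.64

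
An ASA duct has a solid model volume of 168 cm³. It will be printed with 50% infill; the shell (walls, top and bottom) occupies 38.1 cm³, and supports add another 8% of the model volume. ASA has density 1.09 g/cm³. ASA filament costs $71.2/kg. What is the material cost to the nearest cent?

$9.04

Volume inside the shell: 168 − 38.1 → 129.9 cm³.
Deposited infill: 0.50 × 129.9 → 64.95 cm³.
Support: 0.08 × 168 → 13.44 cm³.
Total extruded = 38.1 + 64.95 + 13.44, so 116.49 cm³.
Mass = 116.49 × 1.09, so 126.9741 g.
Cost = 126.9741 g / 1000 × $71.2/kg = $9.04.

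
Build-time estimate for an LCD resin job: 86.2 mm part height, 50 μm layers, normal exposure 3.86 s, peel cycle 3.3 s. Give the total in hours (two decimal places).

3.43 hours

Layers = ⌈86.2/0.05⌉ = 1724.
Per-layer time: 3.86 + 3.3 → 7.16 s.
Build time: 1724 × 7.16 s = 12343.84 s, i.e. 3.43 hours.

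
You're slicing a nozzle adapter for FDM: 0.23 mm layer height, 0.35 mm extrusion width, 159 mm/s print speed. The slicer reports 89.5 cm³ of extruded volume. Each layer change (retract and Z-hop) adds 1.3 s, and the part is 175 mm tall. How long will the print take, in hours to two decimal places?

Bead cross-section: 0.23 × 0.35 → 0.0805 mm².
Toolpath length = 89.5 cm³ / 0.0805 mm² = 89500 / 0.0805 = 1111801.2 mm.
Print-move time = 1111801.2 / 159 = 6992.5 s.
Layers = ⌈175/0.23⌉ = 761.
Z-hop total: 761 × 1.3 → 989.3 s.
Total = 6992.5 + 989.3 = 7981.8 s = 2.22 hours.

2.22 hours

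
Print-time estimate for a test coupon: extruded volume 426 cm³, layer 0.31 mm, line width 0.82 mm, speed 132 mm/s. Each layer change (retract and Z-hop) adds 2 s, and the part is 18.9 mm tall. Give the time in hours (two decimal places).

3.56 hours

Extrusion cross-section = 0.31 × 0.82 = 0.2542 mm².
Toolpath length = 426 cm³ / 0.2542 mm² = 426000 / 0.2542 = 1675845.8 mm.
Extrusion time = 1675845.8 / 132 = 12695.8 s.
Number of layers: 18.9 / 0.31 → 61 (rounded up).
Non-print overhead = 61 × 2 = 122 s.
Total = 12695.8 + 122 = 12817.8 s = 3.56 hours.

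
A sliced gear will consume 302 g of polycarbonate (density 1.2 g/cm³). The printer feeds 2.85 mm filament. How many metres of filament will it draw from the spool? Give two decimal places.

Volume = 302 g / 1.2 g·cm⁻³ = 251.6667 cm³ = 251666.7 mm³.
A = π r² = π × 1.425² = 6.3794 mm².
Length = 251666.7 / 6.3794 = 39449.9 mm = 39.45 m.

39.45 m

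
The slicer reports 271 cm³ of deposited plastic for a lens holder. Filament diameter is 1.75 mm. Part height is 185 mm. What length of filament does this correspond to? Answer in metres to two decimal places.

112.67 m

Cross-section of 1.75 mm filament: π·(1.75/2)² = 2.4053 mm².
L = 271000 mm³ / 2.4053 mm² = 112667.86 mm, i.e. 112.67 m.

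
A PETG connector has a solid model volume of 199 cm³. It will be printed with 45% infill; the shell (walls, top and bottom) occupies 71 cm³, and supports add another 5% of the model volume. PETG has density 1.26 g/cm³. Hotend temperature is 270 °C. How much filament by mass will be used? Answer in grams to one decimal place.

Interior volume: 199 − 71 → 128 cm³.
Infill deposited: 0.45 × 128 → 57.6 cm³.
Support: 0.05 × 199 → 9.95 cm³.
Deposited volume = 71 + 57.6 + 9.95, so 138.55 cm³.
Mass = 138.55 × 1.26, so 174.573 g.

174.6 g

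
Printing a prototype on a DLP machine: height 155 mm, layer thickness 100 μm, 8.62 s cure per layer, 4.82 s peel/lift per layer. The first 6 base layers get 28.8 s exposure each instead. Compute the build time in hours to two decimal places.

5.82 hours

Layers = ⌈155/0.1⌉ = 1550.
Base layers = 6 × (28.8 + 4.82), so 201.72 s.
Regular layers = 1544 × (8.62 + 4.82), so 20751.36 s.
Sum: 201.72 + 20751.36 = 20953.08 s → 5.82 hours.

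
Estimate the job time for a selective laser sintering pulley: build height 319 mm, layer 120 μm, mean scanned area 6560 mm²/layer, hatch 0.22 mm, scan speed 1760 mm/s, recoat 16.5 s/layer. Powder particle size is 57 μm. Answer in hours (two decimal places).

24.70 hours

Number of layers: 319 / 0.12 → 2659 (rounded up).
Scan path per layer: 6560 / 0.22 → 29818.2 mm.
Scan time per layer = 29818.2 / 1760 = 16.9422 s.
Layer cycle = 16.9422 + 16.5 = 33.4422 s.
Total: 2659 × 33.4422 s = 88922.8098 s → 24.70 hours.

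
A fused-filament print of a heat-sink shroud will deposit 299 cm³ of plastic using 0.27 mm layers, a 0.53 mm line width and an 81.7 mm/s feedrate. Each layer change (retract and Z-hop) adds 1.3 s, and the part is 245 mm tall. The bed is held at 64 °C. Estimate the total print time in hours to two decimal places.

7.43 hours

Bead cross-section = 0.27 × 0.53, so 0.1431 mm².
Toolpath length = 299 cm³ / 0.1431 mm² = 299000 / 0.1431 = 2089447.9 mm.
Extrusion time = 2089447.9 / 81.7 = 25574.6 s.
Layer count = ceil(245 / 0.27) = 908.
Non-print overhead = 908 × 1.3 = 1180.4 s.
Altogether 25574.6 + 1180.4 = 26755 s, i.e. 7.43 hours.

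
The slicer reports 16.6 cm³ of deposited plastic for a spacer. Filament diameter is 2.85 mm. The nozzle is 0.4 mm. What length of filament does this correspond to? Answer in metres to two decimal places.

2.60 m

A = π r² = π × 1.425² = 6.3794 mm².
L = 16600 mm³ / 6.3794 mm² = 2602.13 mm, i.e. 2.60 m.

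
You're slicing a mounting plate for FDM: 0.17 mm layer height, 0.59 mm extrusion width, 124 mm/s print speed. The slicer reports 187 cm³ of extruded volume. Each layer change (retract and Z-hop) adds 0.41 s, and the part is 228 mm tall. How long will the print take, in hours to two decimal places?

4.33 hours

Bead cross-section: 0.17 × 0.59 → 0.1003 mm².
Path length: 187000 mm³ / 0.1003 mm² → 1864406.8 mm.
Time extruding = 1864406.8 / 124 = 15035.5 s.
Number of layers: 228 / 0.17 → 1342 (rounded up).
Non-print overhead: 1342 × 0.41 → 550.22 s.
Altogether 15035.5 + 550.22 = 15585.72 s, i.e. 4.33 hours.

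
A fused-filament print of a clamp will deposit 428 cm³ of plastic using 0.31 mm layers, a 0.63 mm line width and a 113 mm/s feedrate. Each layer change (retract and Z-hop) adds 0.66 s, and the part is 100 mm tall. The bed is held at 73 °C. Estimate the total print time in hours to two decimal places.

Bead cross-section: 0.31 × 0.63 → 0.1953 mm².
Total extruded path = 428000/0.1953 = 2191500.3 mm.
Extrusion time = 2191500.3 / 113, so 19393.8 s.
Layer count = ceil(100 / 0.31) = 323.
Non-print overhead = 323 × 0.66 = 213.18 s.
Total = 19393.8 + 213.18 = 19606.98 s = 5.45 hours.

5.45 hours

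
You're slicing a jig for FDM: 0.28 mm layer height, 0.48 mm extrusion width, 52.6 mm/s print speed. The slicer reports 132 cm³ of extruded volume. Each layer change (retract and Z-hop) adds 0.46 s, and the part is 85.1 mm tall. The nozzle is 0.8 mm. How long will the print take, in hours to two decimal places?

Bead cross-section = 0.28 × 0.48 = 0.1344 mm².
Total extruded path = 132000/0.1344 = 982142.9 mm.
Print-move time = 982142.9 / 52.6 = 18671.9 s.
Number of layers: 85.1 / 0.28 → 304 (rounded up).
Z-hop total = 304 × 0.46, so 139.84 s.
Altogether 18671.9 + 139.84 = 18811.74 s, i.e. 5.23 hours.

5.23 hours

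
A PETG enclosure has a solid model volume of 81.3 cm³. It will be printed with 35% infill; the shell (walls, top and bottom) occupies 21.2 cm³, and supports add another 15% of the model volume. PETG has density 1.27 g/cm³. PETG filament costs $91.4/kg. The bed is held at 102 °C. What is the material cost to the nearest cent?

$6.32

Interior volume: 81.3 − 21.2 → 60.1 cm³.
Infill deposited = 0.35 × 60.1 = 21.035 cm³.
Support = 0.15 × 81.3 = 12.195 cm³.
Total extruded = 21.2 + 21.035 + 12.195, so 54.43 cm³.
Mass = 54.43 × 1.27, so 69.1261 g.
At $91.4/kg: 69.1261/1000 × 91.4 = $6.32.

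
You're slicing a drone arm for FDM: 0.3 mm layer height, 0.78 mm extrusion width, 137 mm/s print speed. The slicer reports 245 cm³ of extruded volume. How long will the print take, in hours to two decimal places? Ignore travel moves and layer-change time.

2.12 hours

Extrusion cross-section = 0.3 × 0.78 = 0.234 mm².
Toolpath length = 245 cm³ / 0.234 mm² = 245000 / 0.234 = 1047008.5 mm.
Print-move time: 1047008.5 / 137 → 7642.4 s.
In the requested units: 7642.4 s = 2.12 hours.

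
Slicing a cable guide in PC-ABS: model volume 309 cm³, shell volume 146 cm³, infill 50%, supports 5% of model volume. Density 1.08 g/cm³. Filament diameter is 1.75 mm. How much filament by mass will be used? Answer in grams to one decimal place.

262.4 g

Volume inside the shell = 309 − 146 = 163 cm³.
Infill deposited = 0.50 × 163 = 81.5 cm³.
Support = 0.05 × 309 = 15.45 cm³.
Deposited volume: 146 + 81.5 + 15.45 → 242.95 cm³.
Mass = 242.95 × 1.08, so 262.386 g.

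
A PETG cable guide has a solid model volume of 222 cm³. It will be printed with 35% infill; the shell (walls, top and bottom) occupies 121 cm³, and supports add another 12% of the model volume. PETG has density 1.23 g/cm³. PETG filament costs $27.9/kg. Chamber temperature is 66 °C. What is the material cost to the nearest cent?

$6.28

Infill region = 222 − 121, so 101 cm³.
Deposited infill = 0.35 × 101, so 35.35 cm³.
Support = 0.12 × 222 = 26.64 cm³.
Total extruded: 121 + 35.35 + 26.64 → 182.99 cm³.
Mass: 182.99 × 1.23 → 225.0777 g.
At $27.9/kg: 225.0777/1000 × 27.9 = $6.28.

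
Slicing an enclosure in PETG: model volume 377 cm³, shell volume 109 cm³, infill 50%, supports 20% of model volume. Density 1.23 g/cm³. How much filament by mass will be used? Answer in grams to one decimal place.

Volume inside the shell = 377 − 109 = 268 cm³.
Infill deposited = 0.50 × 268, so 134 cm³.
Support: 0.20 × 377 → 75.4 cm³.
Deposited volume: 109 + 134 + 75.4 → 318.4 cm³.
Mass = 318.4 × 1.23, so 391.632 g.

391.6 g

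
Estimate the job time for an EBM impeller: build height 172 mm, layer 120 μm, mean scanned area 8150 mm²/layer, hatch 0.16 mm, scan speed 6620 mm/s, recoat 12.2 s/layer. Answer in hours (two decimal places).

7.92 hours

Number of layers: 172 / 0.12 → 1434 (rounded up).
Scan path per layer: 8150 / 0.16 → 50937.5 mm.
Beam time per layer = 50937.5 / 6620 = 7.6945 s.
Layer cycle: 7.6945 + 12.2 → 19.8945 s.
Total: 1434 × 19.8945 s = 28528.713 s → 7.92 hours.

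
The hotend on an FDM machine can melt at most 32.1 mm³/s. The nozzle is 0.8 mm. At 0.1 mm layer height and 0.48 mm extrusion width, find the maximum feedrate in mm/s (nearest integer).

A = 0.1 × 0.48 = 0.048 mm².
Max speed = 32.1 / 0.048 = 668.75 ≈ 669 mm/s.

669 mm/s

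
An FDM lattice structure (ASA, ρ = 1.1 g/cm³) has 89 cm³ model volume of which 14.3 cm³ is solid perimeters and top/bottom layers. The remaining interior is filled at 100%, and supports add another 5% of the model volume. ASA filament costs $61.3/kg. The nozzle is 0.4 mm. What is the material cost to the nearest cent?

Volume inside the shell = 89 − 14.3, so 74.7 cm³.
Infill deposited: 1.00 × 74.7 → 74.7 cm³.
Support = 0.05 × 89 = 4.45 cm³.
Total extruded = 14.3 + 74.7 + 4.45 = 93.45 cm³.
Mass = 93.45 × 1.1 = 102.795 g.
Cost = 102.795 g / 1000 × $61.3/kg = $6.30.

$6.30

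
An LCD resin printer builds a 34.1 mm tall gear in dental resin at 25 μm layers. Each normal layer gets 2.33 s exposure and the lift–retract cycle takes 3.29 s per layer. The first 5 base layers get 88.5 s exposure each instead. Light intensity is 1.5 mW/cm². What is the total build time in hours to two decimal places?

Number of layers: 34.1 / 0.025 → 1364 (rounded up).
Base layers = 5 × (88.5 + 3.29), so 458.95 s.
Regular layers = 1359 × (2.33 + 3.29) = 7637.58 s.
Total = 458.95 + 7637.58 = 8096.53 s = 2.25 hours.

2.25 hours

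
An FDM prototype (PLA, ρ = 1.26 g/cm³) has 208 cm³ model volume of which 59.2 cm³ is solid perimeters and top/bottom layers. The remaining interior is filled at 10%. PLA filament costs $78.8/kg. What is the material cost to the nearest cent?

$7.36

Volume inside the shell: 208 − 59.2 → 148.8 cm³.
Infill volume: 0.10 × 148.8 → 14.88 cm³.
Total printed volume: 59.2 + 14.88 → 74.08 cm³.
Mass: 74.08 × 1.26 → 93.3408 g.
At $78.8/kg: 93.3408/1000 × 78.8 = $7.36.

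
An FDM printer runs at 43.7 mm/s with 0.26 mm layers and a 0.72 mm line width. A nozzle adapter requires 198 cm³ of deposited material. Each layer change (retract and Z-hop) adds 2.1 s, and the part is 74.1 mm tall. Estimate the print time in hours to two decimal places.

Extrusion cross-section = 0.26 × 0.72 = 0.1872 mm².
Toolpath length = 198 cm³ / 0.1872 mm² = 198000 / 0.1872 = 1057692.3 mm.
Extrusion time: 1057692.3 / 43.7 → 24203.5 s.
Number of layers: 74.1 / 0.26 → 285 (rounded up).
Z-hop total = 285 × 2.1, so 598.5 s.
Altogether 24203.5 + 598.5 = 24802 s, i.e. 6.89 hours.

6.89 hours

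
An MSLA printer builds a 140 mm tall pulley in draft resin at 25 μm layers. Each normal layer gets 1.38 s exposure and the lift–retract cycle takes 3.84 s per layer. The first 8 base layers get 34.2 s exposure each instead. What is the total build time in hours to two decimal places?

Number of layers: 140 / 0.025 → 5600 (rounded up).
Bottom layers = 8 × (34.2 + 3.84) = 304.32 s.
Regular layers = 5592 × (1.38 + 3.84), so 29190.24 s.
Total = 304.32 + 29190.24 = 29494.56 s = 8.19 hours.

8.19 hours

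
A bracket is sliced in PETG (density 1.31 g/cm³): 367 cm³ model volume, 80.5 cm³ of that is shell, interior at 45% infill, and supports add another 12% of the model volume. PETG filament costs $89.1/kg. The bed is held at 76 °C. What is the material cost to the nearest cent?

Infill region = 367 − 80.5, so 286.5 cm³.
Infill volume: 0.45 × 286.5 → 128.925 cm³.
Support: 0.12 × 367 → 44.04 cm³.
Total extruded = 80.5 + 128.925 + 44.04, so 253.465 cm³.
Mass = 253.465 × 1.31 = 332.03915 g.
Cost = 332.03915 g / 1000 × $89.1/kg = $29.58.

$29.58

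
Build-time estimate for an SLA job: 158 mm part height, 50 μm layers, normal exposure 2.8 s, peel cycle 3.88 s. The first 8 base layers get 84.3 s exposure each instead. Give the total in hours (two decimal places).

Layers = ⌈158/0.05⌉ = 3160.
Burn-in layers = 8 × (84.3 + 3.88) = 705.44 s.
Normal layers = 3152 × (2.8 + 3.88), so 21055.36 s.
Sum: 705.44 + 21055.36 = 21760.8 s → 6.04 hours.

6.04 hours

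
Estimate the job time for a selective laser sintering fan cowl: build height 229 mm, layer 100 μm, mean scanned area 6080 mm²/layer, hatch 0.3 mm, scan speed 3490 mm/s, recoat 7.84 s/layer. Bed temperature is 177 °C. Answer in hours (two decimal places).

Layers = ⌈229/0.1⌉ = 2290.
Scan path per layer: 6080 / 0.3 → 20266.7 mm.
Scan time per layer: 20266.7 / 3490 → 5.8071 s.
Layer cycle = 5.8071 + 7.84 = 13.6471 s.
Total: 2290 × 13.6471 s = 31251.859 s → 8.68 hours.

8.68 hours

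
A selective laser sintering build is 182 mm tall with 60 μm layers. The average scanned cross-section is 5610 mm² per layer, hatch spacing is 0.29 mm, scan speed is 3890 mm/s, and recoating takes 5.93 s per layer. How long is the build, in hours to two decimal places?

9.19 hours

Number of layers: 182 / 0.06 → 3034 (rounded up).
Hatch length per layer = 5610 / 0.29, so 19344.8 mm.
Per-layer scan time = 19344.8 / 3890 = 4.973 s.
Per-layer time: 4.973 + 5.93 → 10.903 s.
Build time = 3034 × 10.903 = 33079.702 s = 9.19 hours.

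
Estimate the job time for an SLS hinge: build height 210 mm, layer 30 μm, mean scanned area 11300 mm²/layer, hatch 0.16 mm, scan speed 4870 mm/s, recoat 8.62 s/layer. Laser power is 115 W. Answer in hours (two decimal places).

44.96 hours

Layers = ⌈210/0.03⌉ = 7000.
Per-layer scan distance: 11300 / 0.16 → 70625 mm.
Laser time per layer = 70625 / 4870 = 14.5021 s.
Layer cycle = 14.5021 + 8.62, so 23.1221 s.
Build time = 7000 × 23.1221 = 161854.7 s = 44.96 hours.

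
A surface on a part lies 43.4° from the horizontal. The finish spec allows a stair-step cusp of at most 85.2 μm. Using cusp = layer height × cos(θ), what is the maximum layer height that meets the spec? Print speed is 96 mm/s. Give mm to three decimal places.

t = h_c / cos θ = 0.0852 / 0.7266 = 0.117 mm.

0.117 mm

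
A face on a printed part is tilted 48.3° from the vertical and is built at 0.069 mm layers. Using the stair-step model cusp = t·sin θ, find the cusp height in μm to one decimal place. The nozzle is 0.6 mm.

51.5 μm

Cusp = layer height × sin(48.3°) = 0.069 × 0.7466 = 0.051515 mm = 51.5 μm.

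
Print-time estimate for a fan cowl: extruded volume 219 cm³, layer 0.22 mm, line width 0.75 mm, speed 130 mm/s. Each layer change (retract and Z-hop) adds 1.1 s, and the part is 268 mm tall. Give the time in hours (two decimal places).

3.21 hours

Bead cross-section = 0.22 × 0.75, so 0.165 mm².
Path length: 219000 mm³ / 0.165 mm² → 1327272.7 mm.
Print-move time = 1327272.7 / 130 = 10209.8 s.
Layers = ⌈268/0.22⌉ = 1219.
Non-print overhead: 1219 × 1.1 → 1340.9 s.
Altogether 10209.8 + 1340.9 = 11550.7 s, i.e. 3.21 hours.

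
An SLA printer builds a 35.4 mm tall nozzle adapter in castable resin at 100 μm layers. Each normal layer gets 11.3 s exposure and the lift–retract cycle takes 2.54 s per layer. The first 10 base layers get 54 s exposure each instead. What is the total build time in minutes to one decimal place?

Layer count = ceil(35.4 / 0.1) = 354.
Burn-in layers = 10 × (54 + 2.54) = 565.4 s.
Regular layers = 344 × (11.3 + 2.54) = 4760.96 s.
Sum: 565.4 + 4760.96 = 5326.36 s → 88.8 minutes.

88.8 minutes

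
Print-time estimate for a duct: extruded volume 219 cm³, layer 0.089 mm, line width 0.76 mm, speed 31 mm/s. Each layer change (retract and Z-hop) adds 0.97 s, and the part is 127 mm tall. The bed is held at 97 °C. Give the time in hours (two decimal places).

29.40 hours

Extrusion cross-section: 0.089 × 0.76 → 0.06764 mm².
Total extruded path = 219000/0.06764 = 3237729.2 mm.
Time extruding = 3237729.2 / 31 = 104442.9 s.
Number of layers: 127 / 0.089 → 1427 (rounded up).
Non-print overhead = 1427 × 0.97 = 1384.19 s.
Total = 104442.9 + 1384.19 = 105827.09 s = 29.40 hours.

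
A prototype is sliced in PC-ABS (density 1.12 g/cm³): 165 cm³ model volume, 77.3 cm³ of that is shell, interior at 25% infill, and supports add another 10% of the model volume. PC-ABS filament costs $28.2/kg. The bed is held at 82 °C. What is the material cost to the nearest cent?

$3.66

Interior volume = 165 − 77.3, so 87.7 cm³.
Infill volume = 0.25 × 87.7, so 21.925 cm³.
Support = 0.10 × 165, so 16.5 cm³.
Total printed volume = 77.3 + 21.925 + 16.5, so 115.725 cm³.
Mass = 115.725 × 1.12 = 129.612 g.
Cost = 129.612 g / 1000 × $28.2/kg = $3.66.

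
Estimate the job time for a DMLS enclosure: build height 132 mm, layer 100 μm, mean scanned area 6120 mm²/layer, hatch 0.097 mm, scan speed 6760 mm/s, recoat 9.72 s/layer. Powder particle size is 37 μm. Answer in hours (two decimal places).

6.99 hours

Layer count = ceil(132 / 0.1) = 1320.
Per-layer scan distance = 6120 / 0.097, so 63092.8 mm.
Laser time per layer = 63092.8 / 6760 = 9.3333 s.
Layer cycle = 9.3333 + 9.72, so 19.0533 s.
1320 layers × 19.0533 s/layer = 25150.356 s, i.e. 6.99 hours.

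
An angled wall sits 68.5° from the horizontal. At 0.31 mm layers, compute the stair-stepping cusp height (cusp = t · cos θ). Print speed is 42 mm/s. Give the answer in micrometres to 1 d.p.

113.6 μm

Cusp = layer height × cos(68.5°) = 0.31 × 0.3665 = 0.113615 mm = 113.6 μm.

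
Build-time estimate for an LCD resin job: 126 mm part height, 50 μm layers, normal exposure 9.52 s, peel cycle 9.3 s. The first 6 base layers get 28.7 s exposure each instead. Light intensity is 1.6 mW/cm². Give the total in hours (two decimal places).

Number of layers: 126 / 0.05 → 2520 (rounded up).
Burn-in layers: 6 × (28.7 + 9.3) → 228 s.
Remaining layers = 2514 × (9.52 + 9.3), so 47313.48 s.
Sum: 228 + 47313.48 = 47541.48 s → 13.21 hours.

13.21 hours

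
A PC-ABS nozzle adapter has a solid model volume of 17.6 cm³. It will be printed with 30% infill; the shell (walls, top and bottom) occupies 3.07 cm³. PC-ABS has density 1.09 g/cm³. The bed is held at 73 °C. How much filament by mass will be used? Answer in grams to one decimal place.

Volume inside the shell: 17.6 − 3.07 → 14.53 cm³.
Infill deposited = 0.30 × 14.53, so 4.359 cm³.
Total printed volume: 3.07 + 4.359 → 7.429 cm³.
Mass: 7.429 × 1.09 → 8.09761 g.

8.1 g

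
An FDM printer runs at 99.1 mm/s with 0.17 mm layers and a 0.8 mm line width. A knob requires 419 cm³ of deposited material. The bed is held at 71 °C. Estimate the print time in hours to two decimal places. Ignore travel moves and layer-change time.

Bead cross-section: 0.17 × 0.8 → 0.136 mm².
Toolpath length = 419 cm³ / 0.136 mm² = 419000 / 0.136 = 3080882.4 mm.
Print-move time = 3080882.4 / 99.1 = 31088.6 s.
Converting: 31088.6 s = 8.64 hours.

8.64 hours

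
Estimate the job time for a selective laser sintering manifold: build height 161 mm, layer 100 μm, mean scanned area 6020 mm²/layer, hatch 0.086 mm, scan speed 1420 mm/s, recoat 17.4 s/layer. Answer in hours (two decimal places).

Layer count = ceil(161 / 0.1) = 1610.
Scan path per layer = 6020 / 0.086 = 70000 mm.
Laser time per layer = 70000 / 1420, so 49.2958 s.
Time per layer = 49.2958 + 17.4, so 66.6958 s.
Build time = 1610 × 66.6958 = 107380.238 s = 29.83 hours.

29.83 hours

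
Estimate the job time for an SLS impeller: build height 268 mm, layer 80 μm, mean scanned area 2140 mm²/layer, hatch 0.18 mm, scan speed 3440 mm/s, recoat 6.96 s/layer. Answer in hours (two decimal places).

9.69 hours

Number of layers: 268 / 0.08 → 3350 (rounded up).
Scan path per layer = 2140 / 0.18, so 11888.9 mm.
Laser time per layer = 11888.9 / 3440, so 3.4561 s.
Layer cycle = 3.4561 + 6.96 = 10.4161 s.
Build time = 3350 × 10.4161 = 34893.935 s = 9.69 hours.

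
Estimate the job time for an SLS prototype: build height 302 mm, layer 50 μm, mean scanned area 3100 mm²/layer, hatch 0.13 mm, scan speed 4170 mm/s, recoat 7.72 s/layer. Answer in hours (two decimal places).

22.55 hours

Layers = ⌈302/0.05⌉ = 6040.
Hatch length per layer = 3100 / 0.13 = 23846.2 mm.
Per-layer scan time: 23846.2 / 4170 → 5.7185 s.
Layer cycle: 5.7185 + 7.72 → 13.4385 s.
Total: 6040 × 13.4385 s = 81168.54 s → 22.55 hours.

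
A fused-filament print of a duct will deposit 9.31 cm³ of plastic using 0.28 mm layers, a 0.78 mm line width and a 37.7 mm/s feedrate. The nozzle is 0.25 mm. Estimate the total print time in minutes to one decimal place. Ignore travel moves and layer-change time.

Line area = 0.28 × 0.78, so 0.2184 mm².
Path length: 9310 mm³ / 0.2184 mm² → 42628.2 mm.
Time extruding = 42628.2 / 37.7, so 1130.7 s.
In the requested units: 1130.7 s = 18.8 minutes.

18.8 minutes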